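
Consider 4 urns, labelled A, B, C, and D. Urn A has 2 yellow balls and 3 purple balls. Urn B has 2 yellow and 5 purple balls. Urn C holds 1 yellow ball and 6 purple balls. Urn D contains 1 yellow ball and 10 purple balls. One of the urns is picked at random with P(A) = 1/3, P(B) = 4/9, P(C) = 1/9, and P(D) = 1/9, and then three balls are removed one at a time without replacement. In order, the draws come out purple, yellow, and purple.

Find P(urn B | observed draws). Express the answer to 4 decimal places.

Under each hypothesis, the probability of the observed sequence is: P(data | urn A) = (3/5)(2/4)(2/3) = 0.2; P(data | urn B) = (5/7)(2/6)(4/5) = 0.19048; P(data | urn C) = (6/7)(1/6)(5/5) = 0.14286; P(data | urn D) = (10/11)(1/10)(9/9) = 0.090909.
The prior-weighted likelihoods are 1/3 · 0.2 = 0.066667, 4/9 · 0.19048 = 0.084656, 1/9 · 0.14286 = 0.015873, 1/9 · 0.090909 = 0.010101; summing to 0.1773.
Therefore the posterior P(urn B | data) = (0.084656) / (0.1773) = 0.47748.

0.4775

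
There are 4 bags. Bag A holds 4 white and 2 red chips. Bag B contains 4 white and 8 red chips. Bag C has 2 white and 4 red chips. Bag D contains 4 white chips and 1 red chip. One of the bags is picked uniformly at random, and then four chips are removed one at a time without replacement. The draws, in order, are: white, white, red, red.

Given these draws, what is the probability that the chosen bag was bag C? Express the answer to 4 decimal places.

Compute the likelihood of the observed sequence for each case: P(data | bag A) = (4/6)(3/5)(2/4)(1/3) = 1/15; P(data | bag B) = (4/12)(3/11)(8/10)(7/9) = 28/495; P(data | bag C) = (2/6)(1/5)(4/4)(3/3) = 1/15; P(data | bag D) = (4/5)(3/4)(1/3)(0/2) = 0.
Multiplying each by its prior: 1/4 · 1/15 = 1/60, 1/4 · 28/495 = 7/495, 1/4 · 1/15 = 1/60, 1/4 · 0 = 0; summing to 47/990.
Therefore the posterior P(bag C | data) = (1/60) / (47/990) = 33/94.

0.3511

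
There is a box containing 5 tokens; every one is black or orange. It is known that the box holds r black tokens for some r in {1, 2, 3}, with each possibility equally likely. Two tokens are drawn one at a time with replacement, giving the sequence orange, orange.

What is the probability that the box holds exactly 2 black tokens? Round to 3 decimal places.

0.310

The likelihood of the observed sequence under each hypothesis: P(data | r = 1) = (4/5)(4/5) = 16/25; P(data | r = 2) = (3/5)(3/5) = 9/25; P(data | r = 3) = (2/5)(2/5) = 4/25.
Multiplying each by its prior: 1/3 · 16/25 = 16/75, 1/3 · 9/25 = 3/25, 1/3 · 4/25 = 4/75; with total 29/75.
Hence P(r = 2 | data) = (3/25) / (29/75) = 9/29.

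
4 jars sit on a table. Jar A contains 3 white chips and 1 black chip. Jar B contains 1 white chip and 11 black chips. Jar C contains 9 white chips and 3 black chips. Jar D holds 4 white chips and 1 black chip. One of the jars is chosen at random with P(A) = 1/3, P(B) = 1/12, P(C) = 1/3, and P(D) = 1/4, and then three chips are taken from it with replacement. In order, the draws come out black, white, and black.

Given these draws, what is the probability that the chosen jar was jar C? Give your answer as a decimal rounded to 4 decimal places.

The likelihood of the observed sequence under each hypothesis: P(data | jar A) = (1/4)(3/4)(1/4) = 0.046875; P(data | jar B) = (11/12)(1/12)(11/12) = 0.070023; P(data | jar C) = (3/12)(9/12)(3/12) = 0.046875; P(data | jar D) = (1/5)(4/5)(1/5) = 0.032.
Multiplying each by its prior: 1/3 · 0.046875 = 0.015625, 1/12 · 0.070023 = 0.0058353, 1/3 · 0.046875 = 0.015625, 1/4 · 0.032 = 0.008; with total 0.045085.
Therefore the posterior P(jar C | data) = (0.015625) / (0.045085) = 0.34657.

0.3466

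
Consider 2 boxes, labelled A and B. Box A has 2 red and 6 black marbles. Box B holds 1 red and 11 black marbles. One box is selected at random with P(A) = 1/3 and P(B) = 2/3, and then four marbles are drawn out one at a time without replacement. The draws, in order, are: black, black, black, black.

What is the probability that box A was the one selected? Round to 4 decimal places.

0.1385

Under each hypothesis, the probability of the observed sequence is: P(data | box A) = (6/8)(5/7)(4/6)(3/5) = 3/14; P(data | box B) = (11/12)(10/11)(9/10)(8/9) = 2/3.
Weighting by the prior gives 1/3 · 3/14 = 1/14, 2/3 · 2/3 = 4/9; these sum to 65/126.
By Bayes' rule, P(box A | data) = (1/14) / (65/126) = 9/65.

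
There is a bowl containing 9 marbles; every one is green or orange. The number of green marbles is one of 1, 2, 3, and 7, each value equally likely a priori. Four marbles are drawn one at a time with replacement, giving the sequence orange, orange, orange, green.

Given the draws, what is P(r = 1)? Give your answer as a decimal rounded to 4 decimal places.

For each hypothesis, P(data | H) works out to: P(data | r = 1) = (8/9)(8/9)(8/9)(1/9) = 0.078037; P(data | r = 2) = (7/9)(7/9)(7/9)(2/9) = 0.10456; P(data | r = 3) = (6/9)(6/9)(6/9)(3/9) = 0.098765; P(data | r = 7) = (2/9)(2/9)(2/9)(7/9) = 0.0085353.
Weighting by the prior gives 1/4 · 0.078037 = 0.019509, 1/4 · 0.10456 = 0.026139, 1/4 · 0.098765 = 0.024691, 1/4 · 0.0085353 = 0.0021338; these sum to 0.072474.
So P(r = 1 | data) = (0.019509) / (0.072474) = 0.26919.

0.2692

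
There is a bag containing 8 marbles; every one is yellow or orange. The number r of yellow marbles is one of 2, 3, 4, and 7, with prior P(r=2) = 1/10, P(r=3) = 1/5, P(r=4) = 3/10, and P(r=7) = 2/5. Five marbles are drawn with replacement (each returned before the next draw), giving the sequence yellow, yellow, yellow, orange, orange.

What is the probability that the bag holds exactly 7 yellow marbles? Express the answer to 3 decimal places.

0.226

For each hypothesis, P(data | H) works out to: P(data | r = 2) = (2/8)(2/8)(2/8)(6/8)(6/8) = 0.0087891; P(data | r = 3) = (3/8)(3/8)(3/8)(5/8)(5/8) = 0.020599; P(data | r = 4) = (4/8)(4/8)(4/8)(4/8)(4/8) = 0.03125; P(data | r = 7) = (7/8)(7/8)(7/8)(1/8)(1/8) = 0.010468.
The prior-weighted likelihoods are 1/10 · 0.0087891 = 0.00087891, 1/5 · 0.020599 = 0.0041199, 3/10 · 0.03125 = 0.009375, 2/5 · 0.010468 = 0.004187; with total 0.018561.
Therefore the posterior P(r = 7 | data) = (0.004187) / (0.018561) = 0.22558.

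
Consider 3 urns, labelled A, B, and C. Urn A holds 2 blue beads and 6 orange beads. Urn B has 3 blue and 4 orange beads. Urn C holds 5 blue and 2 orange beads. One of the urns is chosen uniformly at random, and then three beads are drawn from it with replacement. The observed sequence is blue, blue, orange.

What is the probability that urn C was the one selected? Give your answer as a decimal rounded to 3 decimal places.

0.490

Compute the likelihood of the observed sequence for each case: P(data | urn A) = (2/8)(2/8)(6/8) = 0.046875; P(data | urn B) = (3/7)(3/7)(4/7) = 0.10496; P(data | urn C) = (5/7)(5/7)(2/7) = 0.14577.
Multiplying each by its prior: 1/3 · 0.046875 = 0.015625, 1/3 · 0.10496 = 0.034985, 1/3 · 0.14577 = 0.048591; with total 0.099201.
Therefore the posterior P(urn C | data) = (0.048591) / (0.099201) = 0.48982.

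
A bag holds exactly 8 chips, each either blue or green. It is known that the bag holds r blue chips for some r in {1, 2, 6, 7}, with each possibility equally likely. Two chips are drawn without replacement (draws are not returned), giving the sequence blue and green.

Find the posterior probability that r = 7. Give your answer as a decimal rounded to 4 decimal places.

Compute the likelihood of the observed sequence for each case: P(data | r = 1) = (1/8)(7/7) = 1/8; P(data | r = 2) = (2/8)(6/7) = 3/14; P(data | r = 6) = (6/8)(2/7) = 3/14; P(data | r = 7) = (7/8)(1/7) = 1/8.
The prior-weighted likelihoods are 1/4 · 1/8 = 1/32, 1/4 · 3/14 = 3/56, 1/4 · 3/14 = 3/56, 1/4 · 1/8 = 1/32; these sum to 19/112.
Therefore the posterior P(r = 7 | data) = (1/32) / (19/112) = 7/38.

0.1842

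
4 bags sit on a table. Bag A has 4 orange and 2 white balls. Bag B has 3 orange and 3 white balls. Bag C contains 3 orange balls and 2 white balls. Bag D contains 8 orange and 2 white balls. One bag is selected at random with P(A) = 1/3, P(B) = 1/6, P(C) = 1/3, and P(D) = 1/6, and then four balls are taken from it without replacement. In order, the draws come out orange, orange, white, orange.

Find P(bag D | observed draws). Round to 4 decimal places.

Compute the likelihood of the observed sequence for each case: P(data | bag A) = (4/6)(3/5)(2/4)(2/3) = 2/15; P(data | bag B) = (3/6)(2/5)(3/4)(1/3) = 1/20; P(data | bag C) = (3/5)(2/4)(2/3)(1/2) = 1/10; P(data | bag D) = (8/10)(7/9)(2/8)(6/7) = 2/15.
Weighting by the prior gives 1/3 · 2/15 = 2/45, 1/6 · 1/20 = 1/120, 1/3 · 1/10 = 1/30, 1/6 · 2/15 = 1/45; these sum to 13/120.
By Bayes' rule, P(bag D | data) = (1/45) / (13/120) = 8/39.

0.2051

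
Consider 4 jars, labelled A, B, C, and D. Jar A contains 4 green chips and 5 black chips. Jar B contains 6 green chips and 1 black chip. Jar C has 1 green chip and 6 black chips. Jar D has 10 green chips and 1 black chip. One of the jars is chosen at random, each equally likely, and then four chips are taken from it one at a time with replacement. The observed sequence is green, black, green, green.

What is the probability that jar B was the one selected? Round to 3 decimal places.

The likelihood of the observed sequence under each hypothesis: P(data | jar A) = (4/9)(5/9)(4/9)(4/9) = 0.048773; P(data | jar B) = (6/7)(1/7)(6/7)(6/7) = 0.089963; P(data | jar C) = (1/7)(6/7)(1/7)(1/7) = 0.002499; P(data | jar D) = (10/11)(1/11)(10/11)(10/11) = 0.068301.
Multiplying each by its prior: 1/4 · 0.048773 = 0.012193, 1/4 · 0.089963 = 0.022491, 1/4 · 0.002499 = 0.00062474, 1/4 · 0.068301 = 0.017075; with total 0.052384.
Therefore the posterior P(jar B | data) = (0.022491) / (0.052384) = 0.42934.

0.429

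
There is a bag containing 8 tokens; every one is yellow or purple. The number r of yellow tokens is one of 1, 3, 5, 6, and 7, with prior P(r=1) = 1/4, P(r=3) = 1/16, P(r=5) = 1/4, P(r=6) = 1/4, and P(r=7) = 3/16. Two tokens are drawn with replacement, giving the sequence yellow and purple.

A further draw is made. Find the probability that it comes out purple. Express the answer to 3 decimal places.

0.413

For each hypothesis, P(data | H) works out to: P(data | r = 1) = (1/8)(7/8) = 0.10938; P(data | r = 3) = (3/8)(5/8) = 0.23438; P(data | r = 5) = (5/8)(3/8) = 0.23438; P(data | r = 6) = (6/8)(2/8) = 0.1875; P(data | r = 7) = (7/8)(1/8) = 0.10938.
Weighting by the prior gives 1/4 · 0.10938 = 0.027344, 1/16 · 0.23438 = 0.014648, 1/4 · 0.23438 = 0.058594, 1/4 · 0.1875 = 0.046875, 3/16 · 0.10938 = 0.020508; with total 0.16797.
Normalising, the posterior is P(r = 1 | data) = 0.16279, P(r = 3 | data) = 0.087209, P(r = 5 | data) = 0.34884, P(r = 6 | data) = 0.27907, P(r = 7 | data) = 0.12209.
So P(purple next | data) = Σ P(purple next | H) P(H | data) = (7/8)(0.16279) + (5/8)(0.087209) + (3/8)(0.34884) + (1/4)(0.27907) + (1/8)(0.12209) = 0.41279.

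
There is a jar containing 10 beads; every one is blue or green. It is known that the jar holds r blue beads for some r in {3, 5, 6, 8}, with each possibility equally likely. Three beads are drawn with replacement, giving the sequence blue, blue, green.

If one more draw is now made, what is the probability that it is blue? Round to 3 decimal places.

For each hypothesis, P(data | H) works out to: P(data | r = 3) = (3/10)(3/10)(7/10) = 0.063; P(data | r = 5) = (5/10)(5/10)(5/10) = 0.125; P(data | r = 6) = (6/10)(6/10)(4/10) = 0.144; P(data | r = 8) = (8/10)(8/10)(2/10) = 0.128.
Weighting by the prior gives 1/4 · 0.063 = 0.01575, 1/4 · 0.125 = 0.03125, 1/4 · 0.144 = 0.036, 1/4 · 0.128 = 0.032; summing to 0.115.
Normalising, the posterior is P(r = 3 | data) = 0.13696, P(r = 5 | data) = 0.27174, P(r = 6 | data) = 0.31304, P(r = 8 | data) = 0.27826.
So P(blue next | data) = Σ P(blue next | H) P(H | data) = (3/10)(0.13696) + (1/2)(0.27174) + (3/5)(0.31304) + (4/5)(0.27826) = 0.58739.

0.587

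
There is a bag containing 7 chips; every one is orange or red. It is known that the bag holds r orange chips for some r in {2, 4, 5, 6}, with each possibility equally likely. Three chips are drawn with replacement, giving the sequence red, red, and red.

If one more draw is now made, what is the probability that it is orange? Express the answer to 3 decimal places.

0.358

The likelihood of the observed sequence under each hypothesis: P(data | r = 2) = (5/7)(5/7)(5/7) = 0.36443; P(data | r = 4) = (3/7)(3/7)(3/7) = 0.078717; P(data | r = 5) = (2/7)(2/7)(2/7) = 0.023324; P(data | r = 6) = (1/7)(1/7)(1/7) = 0.0029155.
The prior-weighted likelihoods are 1/4 · 0.36443 = 0.091108, 1/4 · 0.078717 = 0.019679, 1/4 · 0.023324 = 0.0058309, 1/4 · 0.0029155 = 0.00072886; summing to 0.11735.
Dividing through by the total gives posterior P(r = 2 | data) = 0.7764, P(r = 4 | data) = 0.1677, P(r = 5 | data) = 0.049689, P(r = 6 | data) = 0.0062112.
The predictive probability is P(orange next | data) = (2/7)(0.7764) + (4/7)(0.1677) + (5/7)(0.049689) + (6/7)(0.0062112) = 0.35847.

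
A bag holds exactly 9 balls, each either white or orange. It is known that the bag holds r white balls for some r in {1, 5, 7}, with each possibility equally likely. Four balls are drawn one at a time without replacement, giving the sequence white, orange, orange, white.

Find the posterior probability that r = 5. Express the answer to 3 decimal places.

Under each hypothesis, the probability of the observed sequence is: P(data | r = 1) = (1/9)(8/8)(7/7)(0/6) = 0; P(data | r = 5) = (5/9)(4/8)(3/7)(4/6) = 5/63; P(data | r = 7) = (7/9)(2/8)(1/7)(6/6) = 1/36.
Weighting by the prior gives 1/3 · 0 = 0, 1/3 · 5/63 = 5/189, 1/3 · 1/36 = 1/108; these sum to 1/28.
Hence P(r = 5 | data) = (5/189) / (1/28) = 20/27.

0.741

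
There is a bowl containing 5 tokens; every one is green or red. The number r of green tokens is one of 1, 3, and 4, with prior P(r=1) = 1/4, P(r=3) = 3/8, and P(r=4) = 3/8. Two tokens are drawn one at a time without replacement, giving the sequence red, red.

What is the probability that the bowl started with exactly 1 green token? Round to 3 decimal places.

Compute the likelihood of the observed sequence for each case: P(data | r = 1) = (4/5)(3/4) = 3/5; P(data | r = 3) = (2/5)(1/4) = 1/10; P(data | r = 4) = (1/5)(0/4) = 0.
Weighting by the prior gives 1/4 · 3/5 = 3/20, 3/8 · 1/10 = 3/80, 3/8 · 0 = 0; with total 3/16.
Therefore the posterior P(r = 1 | data) = (3/20) / (3/16) = 4/5.

0.800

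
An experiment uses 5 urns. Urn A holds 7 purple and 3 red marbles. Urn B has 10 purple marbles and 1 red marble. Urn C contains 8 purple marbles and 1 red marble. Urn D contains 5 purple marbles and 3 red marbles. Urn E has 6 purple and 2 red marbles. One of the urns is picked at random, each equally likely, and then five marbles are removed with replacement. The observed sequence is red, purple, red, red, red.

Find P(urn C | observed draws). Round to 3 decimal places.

For each hypothesis, P(data | H) works out to: P(data | urn A) = (3/10)(7/10)(3/10)(3/10)(3/10) = 0.00567; P(data | urn B) = (1/11)(10/11)(1/11)(1/11)(1/11) = 6.2092e-05; P(data | urn C) = (1/9)(8/9)(1/9)(1/9)(1/9) = 0.00013548; P(data | urn D) = (3/8)(5/8)(3/8)(3/8)(3/8) = 0.01236; P(data | urn E) = (2/8)(6/8)(2/8)(2/8)(2/8) = 0.0029297.
Multiplying each by its prior: 1/5 · 0.00567 = 0.001134, 1/5 · 6.2092e-05 = 1.2418e-05, 1/5 · 0.00013548 = 2.7096e-05, 1/5 · 0.01236 = 0.0024719, 1/5 · 0.0029297 = 0.00058594; these sum to 0.0042314.
Therefore the posterior P(urn C | data) = (2.7096e-05) / (0.0042314) = 0.0064036.

0.006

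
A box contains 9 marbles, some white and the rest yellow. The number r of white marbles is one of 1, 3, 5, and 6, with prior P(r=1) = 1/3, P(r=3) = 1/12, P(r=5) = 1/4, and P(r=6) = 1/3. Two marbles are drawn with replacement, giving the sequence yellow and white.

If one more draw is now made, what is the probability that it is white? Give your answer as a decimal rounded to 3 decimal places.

0.499

For each hypothesis, P(data | H) works out to: P(data | r = 1) = (8/9)(1/9) = 8/81; P(data | r = 3) = (6/9)(3/9) = 2/9; P(data | r = 5) = (4/9)(5/9) = 20/81; P(data | r = 6) = (3/9)(6/9) = 2/9.
Weighting by the prior gives 1/3 · 8/81 = 8/243, 1/12 · 2/9 = 1/54, 1/4 · 20/81 = 5/81, 1/3 · 2/9 = 2/27; these sum to 91/486.
Normalising, the posterior is P(r = 1 | data) = 16/91, P(r = 3 | data) = 9/91, P(r = 5 | data) = 30/91, P(r = 6 | data) = 36/91.
The predictive probability is P(white next | data) = (1/9)(16/91) + (1/3)(9/91) + (5/9)(30/91) + (2/3)(36/91) = 409/819.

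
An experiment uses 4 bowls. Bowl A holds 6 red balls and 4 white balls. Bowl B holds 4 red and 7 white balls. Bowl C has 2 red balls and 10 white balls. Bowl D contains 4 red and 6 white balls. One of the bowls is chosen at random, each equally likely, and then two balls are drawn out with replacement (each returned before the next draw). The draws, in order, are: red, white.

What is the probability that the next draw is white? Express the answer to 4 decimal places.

For each hypothesis, P(data | H) works out to: P(data | bowl A) = (6/10)(4/10) = 0.24; P(data | bowl B) = (4/11)(7/11) = 0.2314; P(data | bowl C) = (2/12)(10/12) = 0.13889; P(data | bowl D) = (4/10)(6/10) = 0.24.
Weighting by the prior gives 1/4 · 0.24 = 0.06, 1/4 · 0.2314 = 0.057851, 1/4 · 0.13889 = 0.034722, 1/4 · 0.24 = 0.06; with total 0.21257.
Dividing through by the total gives posterior P(bowl A | data) = 0.28226, P(bowl B | data) = 0.27215, P(bowl C | data) = 0.16334, P(bowl D | data) = 0.28226.
The predictive probability is P(white next | data) = (2/5)(0.28226) + (7/11)(0.27215) + (5/6)(0.16334) + (3/5)(0.28226) = 0.59156.

0.5916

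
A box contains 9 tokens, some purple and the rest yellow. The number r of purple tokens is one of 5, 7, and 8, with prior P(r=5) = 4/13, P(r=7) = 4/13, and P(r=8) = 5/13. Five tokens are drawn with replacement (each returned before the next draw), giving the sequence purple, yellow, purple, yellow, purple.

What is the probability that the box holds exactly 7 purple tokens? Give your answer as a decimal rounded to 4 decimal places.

Compute the likelihood of the observed sequence for each case: P(data | r = 5) = (5/9)(4/9)(5/9)(4/9)(5/9) = 0.03387; P(data | r = 7) = (7/9)(2/9)(7/9)(2/9)(7/9) = 0.023235; P(data | r = 8) = (8/9)(1/9)(8/9)(1/9)(8/9) = 0.0086708.
Multiplying each by its prior: 4/13 · 0.03387 = 0.010422, 4/13 · 0.023235 = 0.0071492, 5/13 · 0.0086708 = 0.0033349; summing to 0.020906.
So P(r = 7 | data) = (0.0071492) / (0.020906) = 0.34197.

0.3420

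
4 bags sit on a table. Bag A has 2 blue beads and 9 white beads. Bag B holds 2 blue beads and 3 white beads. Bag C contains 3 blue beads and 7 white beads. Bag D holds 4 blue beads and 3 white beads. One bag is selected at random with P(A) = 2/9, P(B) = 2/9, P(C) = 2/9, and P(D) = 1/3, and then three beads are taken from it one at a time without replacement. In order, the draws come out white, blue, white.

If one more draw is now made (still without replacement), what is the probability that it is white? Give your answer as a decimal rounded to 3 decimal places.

For each hypothesis, P(data | H) works out to: P(data | bag A) = (9/11)(2/10)(8/9) = 0.14545; P(data | bag B) = (3/5)(2/4)(2/3) = 0.2; P(data | bag C) = (7/10)(3/9)(6/8) = 0.175; P(data | bag D) = (3/7)(4/6)(2/5) = 0.11429.
Multiplying each by its prior: 2/9 · 0.14545 = 0.032323, 2/9 · 0.2 = 0.044444, 2/9 · 0.175 = 0.038889, 1/3 · 0.11429 = 0.038095; these sum to 0.15375.
Normalising, the posterior is P(bag A | data) = 0.21023, P(bag B | data) = 0.28907, P(bag C | data) = 0.25293, P(bag D | data) = 0.24777.
Averaging over the posterior, P(white next | data) = (7/8)(0.21023) + (1/2)(0.28907) + (5/7)(0.25293) + (1/4)(0.24777) = 0.57109.

0.571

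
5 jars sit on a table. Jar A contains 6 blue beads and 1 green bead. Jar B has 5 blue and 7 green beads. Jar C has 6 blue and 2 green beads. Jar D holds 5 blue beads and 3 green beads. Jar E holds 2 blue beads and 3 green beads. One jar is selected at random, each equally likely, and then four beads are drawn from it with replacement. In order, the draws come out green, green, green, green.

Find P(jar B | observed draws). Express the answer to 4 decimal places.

0.4297

Compute the likelihood of the observed sequence for each case: P(data | jar A) = (1/7)(1/7)(1/7)(1/7) = 0.00041649; P(data | jar B) = (7/12)(7/12)(7/12)(7/12) = 0.11579; P(data | jar C) = (2/8)(2/8)(2/8)(2/8) = 0.0039062; P(data | jar D) = (3/8)(3/8)(3/8)(3/8) = 0.019775; P(data | jar E) = (3/5)(3/5)(3/5)(3/5) = 0.1296.
Weighting by the prior gives 1/5 · 0.00041649 = 8.3299e-05, 1/5 · 0.11579 = 0.023158, 1/5 · 0.0039062 = 0.00078125, 1/5 · 0.019775 = 0.0039551, 1/5 · 0.1296 = 0.02592; with total 0.053897.
By Bayes' rule, P(jar B | data) = (0.023158) / (0.053897) = 0.42966.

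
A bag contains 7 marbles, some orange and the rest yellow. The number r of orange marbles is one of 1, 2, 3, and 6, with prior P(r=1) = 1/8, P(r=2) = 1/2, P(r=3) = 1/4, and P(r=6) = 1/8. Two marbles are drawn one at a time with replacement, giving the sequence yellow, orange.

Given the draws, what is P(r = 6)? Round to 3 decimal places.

The likelihood of the observed sequence under each hypothesis: P(data | r = 1) = (6/7)(1/7) = 6/49; P(data | r = 2) = (5/7)(2/7) = 10/49; P(data | r = 3) = (4/7)(3/7) = 12/49; P(data | r = 6) = (1/7)(6/7) = 6/49.
Multiplying each by its prior: 1/8 · 6/49 = 3/196, 1/2 · 10/49 = 5/49, 1/4 · 12/49 = 3/49, 1/8 · 6/49 = 3/196; these sum to 19/98.
Hence P(r = 6 | data) = (3/196) / (19/98) = 3/38.

0.079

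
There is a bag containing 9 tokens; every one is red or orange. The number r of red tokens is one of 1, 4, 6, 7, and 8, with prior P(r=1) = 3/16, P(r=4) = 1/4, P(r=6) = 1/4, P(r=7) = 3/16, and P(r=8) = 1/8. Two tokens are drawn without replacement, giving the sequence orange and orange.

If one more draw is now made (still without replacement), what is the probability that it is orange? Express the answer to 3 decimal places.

Compute the likelihood of the observed sequence for each case: P(data | r = 1) = (8/9)(7/8) = 7/9; P(data | r = 4) = (5/9)(4/8) = 5/18; P(data | r = 6) = (3/9)(2/8) = 1/12; P(data | r = 7) = (2/9)(1/8) = 1/36; P(data | r = 8) = (1/9)(0/8) = 0.
The prior-weighted likelihoods are 3/16 · 7/9 = 7/48, 1/4 · 5/18 = 5/72, 1/4 · 1/12 = 1/48, 3/16 · 1/36 = 1/192, 1/8 · 0 = 0; these sum to 139/576.
The posterior is then P(r = 1 | data) = 84/139, P(r = 4 | data) = 40/139, P(r = 6 | data) = 12/139, P(r = 7 | data) = 3/139, P(r = 8 | data) = 0.
So P(orange next | data) = Σ P(orange next | H) P(H | data) = (6/7)(84/139) + (3/7)(40/139) + (1/7)(12/139) + (0)(3/139) = 636/973.

0.654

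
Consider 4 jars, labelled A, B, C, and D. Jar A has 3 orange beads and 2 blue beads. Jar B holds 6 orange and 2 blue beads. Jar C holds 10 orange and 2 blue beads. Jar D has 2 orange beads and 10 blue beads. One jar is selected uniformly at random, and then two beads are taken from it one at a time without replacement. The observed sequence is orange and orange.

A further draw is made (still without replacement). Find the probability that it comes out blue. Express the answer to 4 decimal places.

0.3459

For each hypothesis, P(data | H) works out to: P(data | jar A) = (3/5)(2/4) = 0.3; P(data | jar B) = (6/8)(5/7) = 0.53571; P(data | jar C) = (10/12)(9/11) = 0.68182; P(data | jar D) = (2/12)(1/11) = 0.015152.
Multiplying each by its prior: 1/4 · 0.3 = 0.075, 1/4 · 0.53571 = 0.13393, 1/4 · 0.68182 = 0.17045, 1/4 · 0.015152 = 0.0037879; with total 0.38317.
Normalising, the posterior is P(jar A | data) = 0.19574, P(jar B | data) = 0.34953, P(jar C | data) = 0.44485, P(jar D | data) = 0.0098856.
The predictive probability is P(blue next | data) = (2/3)(0.19574) + (1/3)(0.34953) + (1/5)(0.44485) + (1)(0.0098856) = 0.34586.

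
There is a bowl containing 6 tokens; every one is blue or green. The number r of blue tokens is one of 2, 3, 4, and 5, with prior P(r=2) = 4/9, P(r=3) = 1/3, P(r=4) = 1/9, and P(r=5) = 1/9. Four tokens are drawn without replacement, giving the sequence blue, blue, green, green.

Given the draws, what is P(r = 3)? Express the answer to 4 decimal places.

0.4737

For each hypothesis, P(data | H) works out to: P(data | r = 2) = (2/6)(1/5)(4/4)(3/3) = 1/15; P(data | r = 3) = (3/6)(2/5)(3/4)(2/3) = 1/10; P(data | r = 4) = (4/6)(3/5)(2/4)(1/3) = 1/15; P(data | r = 5) = (5/6)(4/5)(1/4)(0/3) = 0.
Multiplying each by its prior: 4/9 · 1/15 = 4/135, 1/3 · 1/10 = 1/30, 1/9 · 1/15 = 1/135, 1/9 · 0 = 0; summing to 19/270.
So P(r = 3 | data) = (1/30) / (19/270) = 9/19.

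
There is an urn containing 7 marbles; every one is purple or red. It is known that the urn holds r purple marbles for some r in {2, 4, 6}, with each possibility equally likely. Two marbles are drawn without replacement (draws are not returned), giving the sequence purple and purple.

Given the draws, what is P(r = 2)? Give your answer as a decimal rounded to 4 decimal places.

Compute the likelihood of the observed sequence for each case: P(data | r = 2) = (2/7)(1/6) = 1/21; P(data | r = 4) = (4/7)(3/6) = 2/7; P(data | r = 6) = (6/7)(5/6) = 5/7.
The prior-weighted likelihoods are 1/3 · 1/21 = 1/63, 1/3 · 2/7 = 2/21, 1/3 · 5/7 = 5/21; these sum to 22/63.
Therefore the posterior P(r = 2 | data) = (1/63) / (22/63) = 1/22.

0.0455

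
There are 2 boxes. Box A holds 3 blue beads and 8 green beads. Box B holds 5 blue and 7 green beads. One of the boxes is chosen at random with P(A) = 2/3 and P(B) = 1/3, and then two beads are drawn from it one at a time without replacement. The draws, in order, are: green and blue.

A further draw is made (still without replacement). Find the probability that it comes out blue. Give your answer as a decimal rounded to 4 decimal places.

0.2894

For each hypothesis, P(data | H) works out to: P(data | box A) = (8/11)(3/10) = 0.21818; P(data | box B) = (7/12)(5/11) = 0.26515.
The prior-weighted likelihoods are 2/3 · 0.21818 = 0.14545, 1/3 · 0.26515 = 0.088384; with total 0.23384.
Dividing through by the total gives posterior P(box A | data) = 0.62203, P(box B | data) = 0.37797.
So P(blue next | data) = Σ P(blue next | H) P(H | data) = (2/9)(0.62203) + (2/5)(0.37797) = 0.28942.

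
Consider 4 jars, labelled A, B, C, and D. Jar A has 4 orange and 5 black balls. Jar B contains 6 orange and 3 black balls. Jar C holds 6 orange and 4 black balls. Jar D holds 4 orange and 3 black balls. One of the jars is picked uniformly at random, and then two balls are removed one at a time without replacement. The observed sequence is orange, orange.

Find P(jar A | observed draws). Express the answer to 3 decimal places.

0.139

The likelihood of the observed sequence under each hypothesis: P(data | jar A) = (4/9)(3/8) = 1/6; P(data | jar B) = (6/9)(5/8) = 5/12; P(data | jar C) = (6/10)(5/9) = 1/3; P(data | jar D) = (4/7)(3/6) = 2/7.
Weighting by the prior gives 1/4 · 1/6 = 1/24, 1/4 · 5/12 = 5/48, 1/4 · 1/3 = 1/12, 1/4 · 2/7 = 1/14; these sum to 101/336.
By Bayes' rule, P(jar A | data) = (1/24) / (101/336) = 14/101.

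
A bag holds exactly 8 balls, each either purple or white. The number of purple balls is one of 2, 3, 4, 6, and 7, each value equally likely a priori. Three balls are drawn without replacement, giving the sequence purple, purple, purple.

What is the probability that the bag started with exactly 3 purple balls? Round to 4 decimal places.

For each hypothesis, P(data | H) works out to: P(data | r = 2) = (2/8)(1/7)(0/6) = 0; P(data | r = 3) = (3/8)(2/7)(1/6) = 1/56; P(data | r = 4) = (4/8)(3/7)(2/6) = 1/14; P(data | r = 6) = (6/8)(5/7)(4/6) = 5/14; P(data | r = 7) = (7/8)(6/7)(5/6) = 5/8.
Multiplying each by its prior: 1/5 · 0 = 0, 1/5 · 1/56 = 1/280, 1/5 · 1/14 = 1/70, 1/5 · 5/14 = 1/14, 1/5 · 5/8 = 1/8; summing to 3/14.
Therefore the posterior P(r = 3 | data) = (1/280) / (3/14) = 1/60.

0.0167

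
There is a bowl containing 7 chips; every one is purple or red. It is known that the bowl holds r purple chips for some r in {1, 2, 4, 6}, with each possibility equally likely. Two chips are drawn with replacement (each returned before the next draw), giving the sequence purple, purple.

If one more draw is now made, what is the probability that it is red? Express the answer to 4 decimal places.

For each hypothesis, P(data | H) works out to: P(data | r = 1) = (1/7)(1/7) = 1/49; P(data | r = 2) = (2/7)(2/7) = 4/49; P(data | r = 4) = (4/7)(4/7) = 16/49; P(data | r = 6) = (6/7)(6/7) = 36/49.
The prior-weighted likelihoods are 1/4 · 1/49 = 1/196, 1/4 · 4/49 = 1/49, 1/4 · 16/49 = 4/49, 1/4 · 36/49 = 9/49; summing to 57/196.
Dividing through by the total gives posterior P(r = 1 | data) = 1/57, P(r = 2 | data) = 4/57, P(r = 4 | data) = 16/57, P(r = 6 | data) = 12/19.
So P(red next | data) = Σ P(red next | H) P(H | data) = (6/7)(1/57) + (5/7)(4/57) + (3/7)(16/57) + (1/7)(12/19) = 110/399.

0.2757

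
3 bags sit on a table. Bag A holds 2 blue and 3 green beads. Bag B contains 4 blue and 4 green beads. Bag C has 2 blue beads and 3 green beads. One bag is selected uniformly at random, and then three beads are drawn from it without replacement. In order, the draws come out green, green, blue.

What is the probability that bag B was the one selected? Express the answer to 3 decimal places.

For each hypothesis, P(data | H) works out to: P(data | bag A) = (3/5)(2/4)(2/3) = 1/5; P(data | bag B) = (4/8)(3/7)(4/6) = 1/7; P(data | bag C) = (3/5)(2/4)(2/3) = 1/5.
Multiplying each by its prior: 1/3 · 1/5 = 1/15, 1/3 · 1/7 = 1/21, 1/3 · 1/5 = 1/15; with total 19/105.
By Bayes' rule, P(bag B | data) = (1/21) / (19/105) = 5/19.

0.263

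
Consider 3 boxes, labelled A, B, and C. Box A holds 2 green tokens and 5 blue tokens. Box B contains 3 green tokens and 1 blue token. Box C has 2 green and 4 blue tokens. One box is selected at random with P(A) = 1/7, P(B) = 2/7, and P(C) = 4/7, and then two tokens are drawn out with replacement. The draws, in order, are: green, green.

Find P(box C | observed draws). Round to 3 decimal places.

0.269

Under each hypothesis, the probability of the observed sequence is: P(data | box A) = (2/7)(2/7) = 0.081633; P(data | box B) = (3/4)(3/4) = 0.5625; P(data | box C) = (2/6)(2/6) = 0.11111.
Weighting by the prior gives 1/7 · 0.081633 = 0.011662, 2/7 · 0.5625 = 0.16071, 4/7 · 0.11111 = 0.063492; summing to 0.23587.
Therefore the posterior P(box C | data) = (0.063492) / (0.23587) = 0.26918.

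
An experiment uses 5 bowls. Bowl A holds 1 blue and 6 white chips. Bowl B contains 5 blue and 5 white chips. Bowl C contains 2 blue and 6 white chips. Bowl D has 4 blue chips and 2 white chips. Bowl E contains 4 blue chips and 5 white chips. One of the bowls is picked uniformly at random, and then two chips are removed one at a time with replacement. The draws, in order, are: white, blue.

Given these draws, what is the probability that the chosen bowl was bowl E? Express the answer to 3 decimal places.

Under each hypothesis, the probability of the observed sequence is: P(data | bowl A) = (6/7)(1/7) = 0.12245; P(data | bowl B) = (5/10)(5/10) = 0.25; P(data | bowl C) = (6/8)(2/8) = 0.1875; P(data | bowl D) = (2/6)(4/6) = 0.22222; P(data | bowl E) = (5/9)(4/9) = 0.24691.
Weighting by the prior gives 1/5 · 0.12245 = 0.02449, 1/5 · 0.25 = 0.05, 1/5 · 0.1875 = 0.0375, 1/5 · 0.22222 = 0.044444, 1/5 · 0.24691 = 0.049383; summing to 0.20582.
Therefore the posterior P(bowl E | data) = (0.049383) / (0.20582) = 0.23994.

0.240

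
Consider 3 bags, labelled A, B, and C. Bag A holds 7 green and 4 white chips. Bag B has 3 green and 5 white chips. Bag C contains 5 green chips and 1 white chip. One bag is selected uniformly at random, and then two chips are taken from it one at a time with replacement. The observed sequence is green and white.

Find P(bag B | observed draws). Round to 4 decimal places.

Under each hypothesis, the probability of the observed sequence is: P(data | bag A) = (7/11)(4/11) = 0.2314; P(data | bag B) = (3/8)(5/8) = 0.23438; P(data | bag C) = (5/6)(1/6) = 0.13889.
Weighting by the prior gives 1/3 · 0.2314 = 0.077135, 1/3 · 0.23438 = 0.078125, 1/3 · 0.13889 = 0.046296; with total 0.20156.
Hence P(bag B | data) = (0.078125) / (0.20156) = 0.38761.

0.3876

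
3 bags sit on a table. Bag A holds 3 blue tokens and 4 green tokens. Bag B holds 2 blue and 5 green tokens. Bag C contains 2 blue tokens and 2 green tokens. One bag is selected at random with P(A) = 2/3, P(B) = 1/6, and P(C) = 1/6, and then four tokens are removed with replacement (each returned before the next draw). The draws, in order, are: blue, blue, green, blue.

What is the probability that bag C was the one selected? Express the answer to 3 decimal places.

0.241

Compute the likelihood of the observed sequence for each case: P(data | bag A) = (3/7)(3/7)(4/7)(3/7) = 0.044981; P(data | bag B) = (2/7)(2/7)(5/7)(2/7) = 0.01666; P(data | bag C) = (2/4)(2/4)(2/4)(2/4) = 0.0625.
Multiplying each by its prior: 2/3 · 0.044981 = 0.029988, 1/6 · 0.01666 = 0.0027766, 1/6 · 0.0625 = 0.010417; these sum to 0.043181.
By Bayes' rule, P(bag C | data) = (0.010417) / (0.043181) = 0.24123.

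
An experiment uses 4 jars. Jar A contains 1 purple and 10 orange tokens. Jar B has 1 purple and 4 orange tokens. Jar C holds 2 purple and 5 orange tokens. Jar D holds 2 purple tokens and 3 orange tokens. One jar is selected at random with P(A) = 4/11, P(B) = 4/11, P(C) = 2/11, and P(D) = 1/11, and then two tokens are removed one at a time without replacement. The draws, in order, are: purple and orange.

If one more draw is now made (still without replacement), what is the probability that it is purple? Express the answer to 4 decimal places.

0.1006

Compute the likelihood of the observed sequence for each case: P(data | jar A) = (1/11)(10/10) = 0.090909; P(data | jar B) = (1/5)(4/4) = 0.2; P(data | jar C) = (2/7)(5/6) = 0.2381; P(data | jar D) = (2/5)(3/4) = 0.3.
Weighting by the prior gives 4/11 · 0.090909 = 0.033058, 4/11 · 0.2 = 0.072727, 2/11 · 0.2381 = 0.04329, 1/11 · 0.3 = 0.027273; these sum to 0.17635.
Normalising, the posterior is P(jar A | data) = 0.18746, P(jar B | data) = 0.41241, P(jar C | data) = 0.24548, P(jar D | data) = 0.15465.
Averaging over the posterior, P(purple next | data) = (0)(0.18746) + (0)(0.41241) + (1/5)(0.24548) + (1/3)(0.15465) = 0.10065.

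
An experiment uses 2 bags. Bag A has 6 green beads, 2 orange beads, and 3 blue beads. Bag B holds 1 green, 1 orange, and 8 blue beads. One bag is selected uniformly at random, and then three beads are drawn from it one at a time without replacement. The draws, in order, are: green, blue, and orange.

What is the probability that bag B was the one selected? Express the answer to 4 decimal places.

0.2340

Under each hypothesis, the probability of the observed sequence is: P(data | bag A) = (6/11)(3/10)(2/9) = 0.036364; P(data | bag B) = (1/10)(8/9)(1/8) = 0.011111.
Weighting by the prior gives 1/2 · 0.036364 = 0.018182, 1/2 · 0.011111 = 0.0055556; with total 0.023737.
So P(bag B | data) = (0.0055556) / (0.023737) = 0.23404.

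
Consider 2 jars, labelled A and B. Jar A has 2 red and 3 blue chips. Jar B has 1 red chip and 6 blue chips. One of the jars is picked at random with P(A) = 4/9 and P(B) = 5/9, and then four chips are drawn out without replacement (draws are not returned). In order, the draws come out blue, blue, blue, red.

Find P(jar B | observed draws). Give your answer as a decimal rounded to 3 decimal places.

0.641

The likelihood of the observed sequence under each hypothesis: P(data | jar A) = (3/5)(2/4)(1/3)(2/2) = 1/10; P(data | jar B) = (6/7)(5/6)(4/5)(1/4) = 1/7.
The prior-weighted likelihoods are 4/9 · 1/10 = 2/45, 5/9 · 1/7 = 5/63; these sum to 13/105.
Hence P(jar B | data) = (5/63) / (13/105) = 25/39.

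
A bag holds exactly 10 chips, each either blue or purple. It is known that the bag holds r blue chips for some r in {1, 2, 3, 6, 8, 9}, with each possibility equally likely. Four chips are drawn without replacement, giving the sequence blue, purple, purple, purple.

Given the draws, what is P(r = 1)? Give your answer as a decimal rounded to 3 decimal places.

For each hypothesis, P(data | H) works out to: P(data | r = 1) = (1/10)(9/9)(8/8)(7/7) = 0.1; P(data | r = 2) = (2/10)(8/9)(7/8)(6/7) = 0.13333; P(data | r = 3) = (3/10)(7/9)(6/8)(5/7) = 0.125; P(data | r = 6) = (6/10)(4/9)(3/8)(2/7) = 0.028571; P(data | r = 8) = (8/10)(2/9)(1/8)(0/7) = 0; P(data | r = 9) = (9/10)(1/9)(0/8) = 0.
The prior-weighted likelihoods are 1/6 · 0.1 = 0.016667, 1/6 · 0.13333 = 0.022222, 1/6 · 0.125 = 0.020833, 1/6 · 0.028571 = 0.0047619, 1/6 · 0 = 0, 1/6 · 0 = 0; these sum to 0.064484.
By Bayes' rule, P(r = 1 | data) = (0.016667) / (0.064484) = 0.25846.

0.258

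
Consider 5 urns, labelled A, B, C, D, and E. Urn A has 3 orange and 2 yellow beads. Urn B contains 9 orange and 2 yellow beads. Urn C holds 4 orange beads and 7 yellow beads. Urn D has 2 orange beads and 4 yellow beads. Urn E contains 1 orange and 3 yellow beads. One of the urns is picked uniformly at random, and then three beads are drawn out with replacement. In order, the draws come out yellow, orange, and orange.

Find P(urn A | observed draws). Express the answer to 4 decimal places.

0.3059

Compute the likelihood of the observed sequence for each case: P(data | urn A) = (2/5)(3/5)(3/5) = 0.144; P(data | urn B) = (2/11)(9/11)(9/11) = 0.12171; P(data | urn C) = (7/11)(4/11)(4/11) = 0.084147; P(data | urn D) = (4/6)(2/6)(2/6) = 0.074074; P(data | urn E) = (3/4)(1/4)(1/4) = 0.046875.
Multiplying each by its prior: 1/5 · 0.144 = 0.0288, 1/5 · 0.12171 = 0.024343, 1/5 · 0.084147 = 0.016829, 1/5 · 0.074074 = 0.014815, 1/5 · 0.046875 = 0.009375; summing to 0.094162.
By Bayes' rule, P(urn A | data) = (0.0288) / (0.094162) = 0.30586.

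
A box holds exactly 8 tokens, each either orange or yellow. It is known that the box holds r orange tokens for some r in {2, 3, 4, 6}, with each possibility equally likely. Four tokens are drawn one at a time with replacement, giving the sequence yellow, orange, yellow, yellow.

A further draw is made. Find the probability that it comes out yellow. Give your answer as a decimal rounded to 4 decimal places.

0.6286

The likelihood of the observed sequence under each hypothesis: P(data | r = 2) = (6/8)(2/8)(6/8)(6/8) = 0.10547; P(data | r = 3) = (5/8)(3/8)(5/8)(5/8) = 0.091553; P(data | r = 4) = (4/8)(4/8)(4/8)(4/8) = 0.0625; P(data | r = 6) = (2/8)(6/8)(2/8)(2/8) = 0.011719.
Weighting by the prior gives 1/4 · 0.10547 = 0.026367, 1/4 · 0.091553 = 0.022888, 1/4 · 0.0625 = 0.015625, 1/4 · 0.011719 = 0.0029297; summing to 0.06781.
Normalising, the posterior is P(r = 2 | data) = 0.38884, P(r = 3 | data) = 0.33753, P(r = 4 | data) = 0.23042, P(r = 6 | data) = 0.043204.
Averaging over the posterior, P(yellow next | data) = (3/4)(0.38884) + (5/8)(0.33753) + (1/2)(0.23042) + (1/4)(0.043204) = 0.6286.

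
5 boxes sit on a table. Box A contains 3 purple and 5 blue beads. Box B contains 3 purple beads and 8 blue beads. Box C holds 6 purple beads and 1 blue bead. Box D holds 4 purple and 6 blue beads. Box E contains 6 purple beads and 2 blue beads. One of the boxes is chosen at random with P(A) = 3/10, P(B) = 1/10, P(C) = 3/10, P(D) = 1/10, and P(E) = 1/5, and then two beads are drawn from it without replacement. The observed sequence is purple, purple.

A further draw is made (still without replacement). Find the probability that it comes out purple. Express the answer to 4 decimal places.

The likelihood of the observed sequence under each hypothesis: P(data | box A) = (3/8)(2/7) = 0.10714; P(data | box B) = (3/11)(2/10) = 0.054545; P(data | box C) = (6/7)(5/6) = 0.71429; P(data | box D) = (4/10)(3/9) = 0.13333; P(data | box E) = (6/8)(5/7) = 0.53571.
Weighting by the prior gives 3/10 · 0.10714 = 0.032143, 1/10 · 0.054545 = 0.0054545, 3/10 · 0.71429 = 0.21429, 1/10 · 0.13333 = 0.013333, 1/5 · 0.53571 = 0.10714; summing to 0.37236.
Dividing through by the total gives posterior P(box A | data) = 0.086322, P(box B | data) = 0.014649, P(box C | data) = 0.57548, P(box D | data) = 0.035808, P(box E | data) = 0.28774.
The predictive probability is P(purple next | data) = (1/6)(0.086322) + (1/9)(0.014649) + (4/5)(0.57548) + (1/4)(0.035808) + (2/3)(0.28774) = 0.67718.

0.6772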